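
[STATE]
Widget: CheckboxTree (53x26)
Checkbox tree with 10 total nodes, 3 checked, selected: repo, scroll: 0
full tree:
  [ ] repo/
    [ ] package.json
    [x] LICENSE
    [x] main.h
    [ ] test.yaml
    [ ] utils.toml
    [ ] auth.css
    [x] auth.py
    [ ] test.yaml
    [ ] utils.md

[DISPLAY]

>[-] repo/                                           
   [ ] package.json                                  
   [x] LICENSE                                       
   [x] main.h                                        
   [ ] test.yaml                                     
   [ ] utils.toml                                    
   [ ] auth.css                                      
   [x] auth.py                                       
   [ ] test.yaml                                     
   [ ] utils.md                                      
                                                     
                                                     
                                                     
                                                     
                                                     
                                                     
                                                     
                                                     
                                                     
                                                     
                                                     
                                                     
                                                     
                                                     
                                                     
                                                     


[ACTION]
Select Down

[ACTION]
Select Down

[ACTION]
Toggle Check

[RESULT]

 [-] repo/                                           
   [ ] package.json                                  
>  [ ] LICENSE                                       
   [x] main.h                                        
   [ ] test.yaml                                     
   [ ] utils.toml                                    
   [ ] auth.css                                      
   [x] auth.py                                       
   [ ] test.yaml                                     
   [ ] utils.md                                      
                                                     
                                                     
                                                     
                                                     
                                                     
                                                     
                                                     
                                                     
                                                     
                                                     
                                                     
                                                     
                                                     
                                                     
                                                     
                                                     


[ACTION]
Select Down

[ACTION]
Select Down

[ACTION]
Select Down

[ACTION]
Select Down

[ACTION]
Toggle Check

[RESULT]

 [-] repo/                                           
   [ ] package.json                                  
   [ ] LICENSE                                       
   [x] main.h                                        
   [ ] test.yaml                                     
   [ ] utils.toml                                    
>  [x] auth.css                                      
   [x] auth.py                                       
   [ ] test.yaml                                     
   [ ] utils.md                                      
                                                     
                                                     
                                                     
                                                     
                                                     
                                                     
                                                     
                                                     
                                                     
                                                     
                                                     
                                                     
                                                     
                                                     
                                                     
                                                     


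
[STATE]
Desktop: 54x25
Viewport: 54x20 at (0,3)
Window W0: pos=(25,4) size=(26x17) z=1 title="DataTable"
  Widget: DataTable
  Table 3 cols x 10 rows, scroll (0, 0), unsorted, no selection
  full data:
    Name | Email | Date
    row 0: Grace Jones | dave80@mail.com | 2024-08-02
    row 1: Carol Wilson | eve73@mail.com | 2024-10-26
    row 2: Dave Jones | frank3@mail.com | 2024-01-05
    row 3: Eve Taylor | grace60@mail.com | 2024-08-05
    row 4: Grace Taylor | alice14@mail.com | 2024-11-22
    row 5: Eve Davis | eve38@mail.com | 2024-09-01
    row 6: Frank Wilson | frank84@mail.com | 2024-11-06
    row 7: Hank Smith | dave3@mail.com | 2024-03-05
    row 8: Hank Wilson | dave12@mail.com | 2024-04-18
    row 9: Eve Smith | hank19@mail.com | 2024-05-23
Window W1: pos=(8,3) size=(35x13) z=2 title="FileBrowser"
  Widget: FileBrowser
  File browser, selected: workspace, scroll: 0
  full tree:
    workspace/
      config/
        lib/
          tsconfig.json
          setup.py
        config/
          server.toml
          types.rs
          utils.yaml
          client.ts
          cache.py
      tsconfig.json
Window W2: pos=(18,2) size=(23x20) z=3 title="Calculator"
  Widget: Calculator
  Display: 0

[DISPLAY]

        ┏━━━━━━━━━┃ Calculator          ┃━┓           
        ┃ FileBrow┠─────────────────────┨ ┃━━━━━━━┓   
        ┠─────────┃                    0┃─┨       ┃   
        ┃> [-] wor┃┌───┬───┬───┬───┐    ┃ ┃───────┨   
        ┃    [+] c┃│ 7 │ 8 │ 9 │ ÷ │    ┃ ┃l      ┃   
        ┃    tscon┃├───┼───┼───┼───┤    ┃ ┃───────┃   
        ┃         ┃│ 4 │ 5 │ 6 │ × │    ┃ ┃80@mail┃   
        ┃         ┃├───┼───┼───┼───┤    ┃ ┃3@mail.┃   
        ┃         ┃│ 1 │ 2 │ 3 │ - │    ┃ ┃k3@mail┃   
        ┃         ┃├───┼───┼───┼───┤    ┃ ┃e60@mai┃   
        ┃         ┃│ 0 │ . │ = │ + │    ┃ ┃e14@mai┃   
        ┃         ┃├───┼───┼───┼───┤    ┃ ┃8@mail.┃   
        ┗━━━━━━━━━┃│ C │ MC│ MR│ M+│    ┃━┛k84@mai┃   
                  ┃└───┴───┴───┴───┘    ┃ve3@mail.┃   
                  ┃                     ┃ve12@mail┃   
                  ┃                     ┃nk19@mail┃   
                  ┃                     ┃         ┃   
                  ┃                     ┃━━━━━━━━━┛   
                  ┗━━━━━━━━━━━━━━━━━━━━━┛             
                                                      


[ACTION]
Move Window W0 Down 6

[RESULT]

        ┏━━━━━━━━━┃ Calculator          ┃━┓           
        ┃ FileBrow┠─────────────────────┨ ┃           
        ┠─────────┃                    0┃─┨           
        ┃> [-] wor┃┌───┬───┬───┬───┐    ┃ ┃           
        ┃    [+] c┃│ 7 │ 8 │ 9 │ ÷ │    ┃ ┃           
        ┃    tscon┃├───┼───┼───┼───┤    ┃ ┃━━━━━━━┓   
        ┃         ┃│ 4 │ 5 │ 6 │ × │    ┃ ┃       ┃   
        ┃         ┃├───┼───┼───┼───┤    ┃ ┃───────┨   
        ┃         ┃│ 1 │ 2 │ 3 │ - │    ┃ ┃l      ┃   
        ┃         ┃├───┼───┼───┼───┤    ┃ ┃───────┃   
        ┃         ┃│ 0 │ . │ = │ + │    ┃ ┃80@mail┃   
        ┃         ┃├───┼───┼───┼───┤    ┃ ┃3@mail.┃   
        ┗━━━━━━━━━┃│ C │ MC│ MR│ M+│    ┃━┛k3@mail┃   
                  ┃└───┴───┴───┴───┘    ┃ace60@mai┃   
                  ┃                     ┃ice14@mai┃   
                  ┃                     ┃e38@mail.┃   
                  ┃                     ┃ank84@mai┃   
                  ┃                     ┃ve3@mail.┃   
                  ┗━━━━━━━━━━━━━━━━━━━━━┛ve12@mail┃   
                         ┃Eve Smith   │hank19@mail┃   


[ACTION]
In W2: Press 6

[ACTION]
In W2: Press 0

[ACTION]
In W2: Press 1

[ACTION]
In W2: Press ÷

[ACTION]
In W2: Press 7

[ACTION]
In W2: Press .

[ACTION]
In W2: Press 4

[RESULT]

        ┏━━━━━━━━━┃ Calculator          ┃━┓           
        ┃ FileBrow┠─────────────────────┨ ┃           
        ┠─────────┃                  7.4┃─┨           
        ┃> [-] wor┃┌───┬───┬───┬───┐    ┃ ┃           
        ┃    [+] c┃│ 7 │ 8 │ 9 │ ÷ │    ┃ ┃           
        ┃    tscon┃├───┼───┼───┼───┤    ┃ ┃━━━━━━━┓   
        ┃         ┃│ 4 │ 5 │ 6 │ × │    ┃ ┃       ┃   
        ┃         ┃├───┼───┼───┼───┤    ┃ ┃───────┨   
        ┃         ┃│ 1 │ 2 │ 3 │ - │    ┃ ┃l      ┃   
        ┃         ┃├───┼───┼───┼───┤    ┃ ┃───────┃   
        ┃         ┃│ 0 │ . │ = │ + │    ┃ ┃80@mail┃   
        ┃         ┃├───┼───┼───┼───┤    ┃ ┃3@mail.┃   
        ┗━━━━━━━━━┃│ C │ MC│ MR│ M+│    ┃━┛k3@mail┃   
                  ┃└───┴───┴───┴───┘    ┃ace60@mai┃   
                  ┃                     ┃ice14@mai┃   
                  ┃                     ┃e38@mail.┃   
                  ┃                     ┃ank84@mai┃   
                  ┃                     ┃ve3@mail.┃   
                  ┗━━━━━━━━━━━━━━━━━━━━━┛ve12@mail┃   
                         ┃Eve Smith   │hank19@mail┃   


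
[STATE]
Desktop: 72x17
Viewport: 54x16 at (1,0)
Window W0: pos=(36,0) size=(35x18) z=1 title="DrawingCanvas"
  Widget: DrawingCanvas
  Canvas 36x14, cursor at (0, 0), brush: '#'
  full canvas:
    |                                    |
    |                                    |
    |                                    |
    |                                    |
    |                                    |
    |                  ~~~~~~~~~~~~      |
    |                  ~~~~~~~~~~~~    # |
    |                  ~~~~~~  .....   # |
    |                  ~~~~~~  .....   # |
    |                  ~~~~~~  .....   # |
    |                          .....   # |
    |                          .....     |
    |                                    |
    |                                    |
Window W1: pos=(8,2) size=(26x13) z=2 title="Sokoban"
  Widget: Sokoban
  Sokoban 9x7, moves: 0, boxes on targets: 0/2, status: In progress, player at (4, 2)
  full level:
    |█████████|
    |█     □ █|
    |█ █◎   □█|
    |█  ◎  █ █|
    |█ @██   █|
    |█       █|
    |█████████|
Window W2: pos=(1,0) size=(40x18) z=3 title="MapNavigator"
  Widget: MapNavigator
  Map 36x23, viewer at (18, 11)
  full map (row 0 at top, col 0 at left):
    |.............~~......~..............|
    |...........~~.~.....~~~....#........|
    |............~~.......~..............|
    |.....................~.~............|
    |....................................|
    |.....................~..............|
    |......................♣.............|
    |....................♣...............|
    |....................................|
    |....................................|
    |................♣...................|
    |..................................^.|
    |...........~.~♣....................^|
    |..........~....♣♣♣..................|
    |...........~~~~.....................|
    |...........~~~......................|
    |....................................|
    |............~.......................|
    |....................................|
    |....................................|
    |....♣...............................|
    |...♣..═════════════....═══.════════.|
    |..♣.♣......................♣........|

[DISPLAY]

┏━━━━━━━━━━━━━━━━━━━━━━━━━━━━━━━━━━━━━━┓━━━━━━━━━━━━━━
┃ MapNavigator                         ┃wingCanvas    
┠──────────────────────────────────────┨──────────────
┃ .................................... ┃              
┃ .....................~.............. ┃              
┃ ......................♣............. ┃              
┃ ....................♣............... ┃              
┃ .................................... ┃              
┃ .................................... ┃              
┃ ................♣................... ┃              
┃ ..................@...............^. ┃              
┃ ...........~.~♣....................^ ┃              
┃ ..........~....♣♣♣.................. ┃              
┃ ...........~~~~..................... ┃              
┃ ...........~~~...................... ┃              
┃ .................................... ┃              


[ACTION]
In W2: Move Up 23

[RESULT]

┏━━━━━━━━━━━━━━━━━━━━━━━━━━━━━━━━━━━━━━┓━━━━━━━━━━━━━━
┃ MapNavigator                         ┃wingCanvas    
┠──────────────────────────────────────┨──────────────
┃                                      ┃              
┃                                      ┃              
┃                                      ┃              
┃                                      ┃              
┃                                      ┃              
┃                                      ┃              
┃                                      ┃              
┃ .............~~...@..~.............. ┃              
┃ ...........~~.~.....~~~....#........ ┃              
┃ ............~~.......~.............. ┃              
┃ .....................~.~............ ┃              
┃ .................................... ┃              
┃ .....................~.............. ┃              


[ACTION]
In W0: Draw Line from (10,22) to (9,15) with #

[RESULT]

┏━━━━━━━━━━━━━━━━━━━━━━━━━━━━━━━━━━━━━━┓━━━━━━━━━━━━━━
┃ MapNavigator                         ┃wingCanvas    
┠──────────────────────────────────────┨──────────────
┃                                      ┃              
┃                                      ┃              
┃                                      ┃              
┃                                      ┃              
┃                                      ┃              
┃                                      ┃              
┃                                      ┃              
┃ .............~~...@..~.............. ┃              
┃ ...........~~.~.....~~~....#........ ┃              
┃ ............~~.......~.............. ┃           ###
┃ .....................~.~............ ┃              
┃ .................................... ┃              
┃ .....................~.............. ┃              


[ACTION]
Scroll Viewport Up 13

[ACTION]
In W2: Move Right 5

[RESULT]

┏━━━━━━━━━━━━━━━━━━━━━━━━━━━━━━━━━━━━━━┓━━━━━━━━━━━━━━
┃ MapNavigator                         ┃wingCanvas    
┠──────────────────────────────────────┨──────────────
┃                                      ┃              
┃                                      ┃              
┃                                      ┃              
┃                                      ┃              
┃                                      ┃              
┃                                      ┃              
┃                                      ┃              
┃.........~~......~.@............      ┃              
┃.......~~.~.....~~~....#........      ┃              
┃........~~.......~..............      ┃           ###
┃.................~.~............      ┃              
┃................................      ┃              
┃.................~..............      ┃              


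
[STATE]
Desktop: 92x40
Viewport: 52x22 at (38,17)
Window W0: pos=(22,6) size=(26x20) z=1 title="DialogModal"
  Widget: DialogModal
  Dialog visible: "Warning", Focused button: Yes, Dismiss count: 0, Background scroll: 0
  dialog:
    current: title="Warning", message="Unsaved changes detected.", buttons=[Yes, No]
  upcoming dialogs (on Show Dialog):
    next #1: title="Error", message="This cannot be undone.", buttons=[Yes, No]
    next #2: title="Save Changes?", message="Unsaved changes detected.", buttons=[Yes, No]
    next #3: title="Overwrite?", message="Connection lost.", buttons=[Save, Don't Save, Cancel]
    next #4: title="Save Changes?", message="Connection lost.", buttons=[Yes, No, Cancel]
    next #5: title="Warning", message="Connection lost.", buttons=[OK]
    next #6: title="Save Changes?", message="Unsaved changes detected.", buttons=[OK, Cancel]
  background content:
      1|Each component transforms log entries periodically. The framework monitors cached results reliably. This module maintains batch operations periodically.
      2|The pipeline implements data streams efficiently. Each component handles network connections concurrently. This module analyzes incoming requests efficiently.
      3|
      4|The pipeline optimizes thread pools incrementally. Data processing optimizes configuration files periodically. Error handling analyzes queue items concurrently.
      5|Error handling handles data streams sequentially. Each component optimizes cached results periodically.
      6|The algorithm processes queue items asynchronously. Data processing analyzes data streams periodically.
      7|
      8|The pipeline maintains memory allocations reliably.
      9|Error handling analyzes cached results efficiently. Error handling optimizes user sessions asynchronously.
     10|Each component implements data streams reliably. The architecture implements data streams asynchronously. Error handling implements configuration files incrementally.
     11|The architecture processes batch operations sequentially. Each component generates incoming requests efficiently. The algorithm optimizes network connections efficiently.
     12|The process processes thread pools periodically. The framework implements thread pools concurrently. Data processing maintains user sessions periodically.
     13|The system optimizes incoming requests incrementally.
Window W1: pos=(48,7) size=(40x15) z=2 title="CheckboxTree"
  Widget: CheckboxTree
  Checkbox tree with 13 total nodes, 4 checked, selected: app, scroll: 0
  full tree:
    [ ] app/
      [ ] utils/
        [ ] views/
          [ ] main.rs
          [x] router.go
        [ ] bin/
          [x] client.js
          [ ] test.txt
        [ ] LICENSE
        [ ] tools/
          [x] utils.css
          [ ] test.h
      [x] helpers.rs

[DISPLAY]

o     │s ┃┃       [ ] test.txt                   ┃  
──────┘nt┃┃     [ ] LICENSE                      ┃  
e process┃┃     [-] tools/                       ┃  
cesses th┃┃       [x] utils.css                  ┃  
mizes inc┃┗━━━━━━━━━━━━━━━━━━━━━━━━━━━━━━━━━━━━━━┛  
         ┃                                          
         ┃                                          
         ┃                                          
━━━━━━━━━┛                                          
                                                    
                                                    
                                                    
                                                    
                                                    
                                                    
                                                    
                                                    
                                                    
                                                    
                                                    
                                                    
                                                    


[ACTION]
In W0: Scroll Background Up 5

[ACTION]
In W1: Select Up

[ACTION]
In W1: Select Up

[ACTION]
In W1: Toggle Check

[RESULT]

o     │s ┃┃       [x] test.txt                   ┃  
──────┘nt┃┃     [x] LICENSE                      ┃  
e process┃┃     [x] tools/                       ┃  
cesses th┃┃       [x] utils.css                  ┃  
mizes inc┃┗━━━━━━━━━━━━━━━━━━━━━━━━━━━━━━━━━━━━━━┛  
         ┃                                          
         ┃                                          
         ┃                                          
━━━━━━━━━┛                                          
                                                    
                                                    
                                                    
                                                    
                                                    
                                                    
                                                    
                                                    
                                                    
                                                    
                                                    
                                                    
                                                    


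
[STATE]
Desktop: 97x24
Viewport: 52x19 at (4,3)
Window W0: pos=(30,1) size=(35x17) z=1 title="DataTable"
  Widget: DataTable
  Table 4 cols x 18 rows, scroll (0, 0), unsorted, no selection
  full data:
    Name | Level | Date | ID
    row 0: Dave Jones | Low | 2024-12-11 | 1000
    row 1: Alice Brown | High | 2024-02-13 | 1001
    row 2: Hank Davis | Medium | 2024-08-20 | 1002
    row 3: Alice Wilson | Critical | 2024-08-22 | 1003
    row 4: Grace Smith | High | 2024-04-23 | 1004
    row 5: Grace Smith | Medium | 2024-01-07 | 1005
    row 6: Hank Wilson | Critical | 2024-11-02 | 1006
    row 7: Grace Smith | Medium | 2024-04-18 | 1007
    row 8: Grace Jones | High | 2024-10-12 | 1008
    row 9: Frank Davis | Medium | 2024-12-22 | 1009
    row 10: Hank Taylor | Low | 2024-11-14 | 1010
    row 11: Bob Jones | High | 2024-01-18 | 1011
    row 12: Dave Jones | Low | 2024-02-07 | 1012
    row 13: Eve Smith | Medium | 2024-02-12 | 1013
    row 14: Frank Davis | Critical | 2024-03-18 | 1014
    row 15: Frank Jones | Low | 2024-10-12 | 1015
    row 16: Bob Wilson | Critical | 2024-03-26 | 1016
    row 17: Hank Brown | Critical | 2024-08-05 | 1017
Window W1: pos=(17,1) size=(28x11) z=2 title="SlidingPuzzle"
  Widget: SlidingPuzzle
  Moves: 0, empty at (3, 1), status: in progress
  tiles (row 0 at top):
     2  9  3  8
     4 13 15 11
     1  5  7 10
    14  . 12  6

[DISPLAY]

             ┠──────────────────────────┨───────────
             ┃┌────┬────┬────┬────┐     ┃evel   │Dat
             ┃│  2 │  9 │  3 │  8 │     ┃───────┼───
             ┃├────┼────┼────┼────┤     ┃ow     │202
             ┃│  4 │ 13 │ 15 │ 11 │     ┃igh    │202
             ┃├────┼────┼────┼────┤     ┃edium  │202
             ┃│  1 │  5 │  7 │ 10 │     ┃ritical│202
             ┃├────┼────┼────┼────┤     ┃igh    │202
             ┗━━━━━━━━━━━━━━━━━━━━━━━━━━┛edium  │202
                          ┃Hank Wilson │Critical│202
                          ┃Grace Smith │Medium  │202
                          ┃Grace Jones │High    │202
                          ┃Frank Davis │Medium  │202
                          ┃Hank Taylor │Low     │202
                          ┗━━━━━━━━━━━━━━━━━━━━━━━━━
                                                    
                                                    
                                                    
                                                    


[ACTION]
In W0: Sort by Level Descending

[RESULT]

             ┠──────────────────────────┨───────────
             ┃┌────┬────┬────┬────┐     ┃evel  ▼│Dat
             ┃│  2 │  9 │  3 │  8 │     ┃───────┼───
             ┃├────┼────┼────┼────┤     ┃edium  │202
             ┃│  4 │ 13 │ 15 │ 11 │     ┃edium  │202
             ┃├────┼────┼────┼────┤     ┃edium  │202
             ┃│  1 │  5 │  7 │ 10 │     ┃edium  │202
             ┃├────┼────┼────┼────┤     ┃edium  │202
             ┗━━━━━━━━━━━━━━━━━━━━━━━━━━┛ow     │202
                          ┃Hank Taylor │Low     │202
                          ┃Dave Jones  │Low     │202
                          ┃Frank Jones │Low     │202
                          ┃Alice Brown │High    │202
                          ┃Grace Smith │High    │202
                          ┗━━━━━━━━━━━━━━━━━━━━━━━━━
                                                    
                                                    
                                                    
                                                    


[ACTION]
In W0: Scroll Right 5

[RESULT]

             ┠──────────────────────────┨───────────
             ┃┌────┬────┬────┬────┐     ┃  ▼│Date   
             ┃│  2 │  9 │  3 │  8 │     ┃───┼───────
             ┃├────┼────┼────┼────┤     ┃m  │2024-08
             ┃│  4 │ 13 │ 15 │ 11 │     ┃m  │2024-01
             ┃├────┼────┼────┼────┤     ┃m  │2024-04
             ┃│  1 │  5 │  7 │ 10 │     ┃m  │2024-12
             ┃├────┼────┼────┼────┤     ┃m  │2024-02
             ┗━━━━━━━━━━━━━━━━━━━━━━━━━━┛   │2024-12
                          ┃ Taylor │Low     │2024-11
                          ┃ Jones  │Low     │2024-02
                          ┃k Jones │Low     │2024-10
                          ┃e Brown │High    │2024-02
                          ┃e Smith │High    │2024-04
                          ┗━━━━━━━━━━━━━━━━━━━━━━━━━
                                                    
                                                    
                                                    
                                                    


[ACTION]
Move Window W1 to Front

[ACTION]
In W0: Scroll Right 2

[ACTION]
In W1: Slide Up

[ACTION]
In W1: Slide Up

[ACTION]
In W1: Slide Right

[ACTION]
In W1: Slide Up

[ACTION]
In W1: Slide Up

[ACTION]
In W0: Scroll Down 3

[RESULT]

             ┠──────────────────────────┨───────────
             ┃┌────┬────┬────┬────┐     ┃  ▼│Date   
             ┃│  2 │  9 │  3 │  8 │     ┃───┼───────
             ┃├────┼────┼────┼────┤     ┃m  │2024-12
             ┃│  4 │ 13 │ 15 │ 11 │     ┃m  │2024-02
             ┃├────┼────┼────┼────┤     ┃   │2024-12
             ┃│  1 │  5 │  7 │ 10 │     ┃   │2024-11
             ┃├────┼────┼────┼────┤     ┃   │2024-02
             ┗━━━━━━━━━━━━━━━━━━━━━━━━━━┛   │2024-10
                          ┃e Brown │High    │2024-02
                          ┃e Smith │High    │2024-04
                          ┃e Jones │High    │2024-10
                          ┃Jones   │High    │2024-01
                          ┃e Wilson│Critical│2024-08
                          ┗━━━━━━━━━━━━━━━━━━━━━━━━━
                                                    
                                                    
                                                    
                                                    


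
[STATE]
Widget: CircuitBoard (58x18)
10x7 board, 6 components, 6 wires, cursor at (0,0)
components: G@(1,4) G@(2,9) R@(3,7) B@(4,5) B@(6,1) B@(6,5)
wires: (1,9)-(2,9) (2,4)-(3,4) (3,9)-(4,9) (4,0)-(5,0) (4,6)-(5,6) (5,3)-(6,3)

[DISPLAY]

   0 1 2 3 4 5 6 7 8 9                                    
0  [.]                                                    
                                                          
1                   G                   ·                 
                                        │                 
2                   ·                   G                 
                    │                                     
3                   ·           R       ·                 
                                        │                 
4   ·                   B   ·           ·                 
    │                       │                             
5   ·           ·           ·                             
                │                                         
6       B       ·       B                                 
Cursor: (0,0)                                             
                                                          
                                                          
                                                          


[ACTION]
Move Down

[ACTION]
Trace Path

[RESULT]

   0 1 2 3 4 5 6 7 8 9                                    
0                                                         
                                                          
1  [.]              G                   ·                 
                                        │                 
2                   ·                   G                 
                    │                                     
3                   ·           R       ·                 
                                        │                 
4   ·                   B   ·           ·                 
    │                       │                             
5   ·           ·           ·                             
                │                                         
6       B       ·       B                                 
Cursor: (1,0)  Trace: No connections                      
                                                          
                                                          
                                                          


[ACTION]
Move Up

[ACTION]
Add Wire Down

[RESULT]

   0 1 2 3 4 5 6 7 8 9                                    
0  [.]                                                    
    │                                                     
1   ·               G                   ·                 
                                        │                 
2                   ·                   G                 
                    │                                     
3                   ·           R       ·                 
                                        │                 
4   ·                   B   ·           ·                 
    │                       │                             
5   ·           ·           ·                             
                │                                         
6       B       ·       B                                 
Cursor: (0,0)  Trace: No connections                      
                                                          
                                                          
                                                          


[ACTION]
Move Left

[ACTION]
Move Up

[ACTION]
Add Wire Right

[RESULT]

   0 1 2 3 4 5 6 7 8 9                                    
0  [.]─ ·                                                 
    │                                                     
1   ·               G                   ·                 
                                        │                 
2                   ·                   G                 
                    │                                     
3                   ·           R       ·                 
                                        │                 
4   ·                   B   ·           ·                 
    │                       │                             
5   ·           ·           ·                             
                │                                         
6       B       ·       B                                 
Cursor: (0,0)  Trace: No connections                      
                                                          
                                                          
                                                          


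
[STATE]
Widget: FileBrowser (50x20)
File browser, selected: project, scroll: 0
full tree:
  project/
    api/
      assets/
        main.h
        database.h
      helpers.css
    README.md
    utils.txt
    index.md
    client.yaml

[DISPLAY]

> [-] project/                                    
    [+] api/                                      
    README.md                                     
    utils.txt                                     
    index.md                                      
    client.yaml                                   
                                                  
                                                  
                                                  
                                                  
                                                  
                                                  
                                                  
                                                  
                                                  
                                                  
                                                  
                                                  
                                                  
                                                  


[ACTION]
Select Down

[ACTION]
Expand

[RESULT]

  [-] project/                                    
  > [-] api/                                      
      [+] assets/                                 
      helpers.css                                 
    README.md                                     
    utils.txt                                     
    index.md                                      
    client.yaml                                   
                                                  
                                                  
                                                  
                                                  
                                                  
                                                  
                                                  
                                                  
                                                  
                                                  
                                                  
                                                  


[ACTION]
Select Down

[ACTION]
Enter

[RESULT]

  [-] project/                                    
    [-] api/                                      
    > [-] assets/                                 
        main.h                                    
        database.h                                
      helpers.css                                 
    README.md                                     
    utils.txt                                     
    index.md                                      
    client.yaml                                   
                                                  
                                                  
                                                  
                                                  
                                                  
                                                  
                                                  
                                                  
                                                  
                                                  


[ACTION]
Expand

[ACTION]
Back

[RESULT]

  [-] project/                                    
    [+] api/                                      
  > README.md                                     
    utils.txt                                     
    index.md                                      
    client.yaml                                   
                                                  
                                                  
                                                  
                                                  
                                                  
                                                  
                                                  
                                                  
                                                  
                                                  
                                                  
                                                  
                                                  
                                                  
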